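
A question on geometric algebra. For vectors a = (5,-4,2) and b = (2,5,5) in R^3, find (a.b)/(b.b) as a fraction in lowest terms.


Projection coefficient = (a . b) / (b . b)
a . b = 5*2 + (-4)*5 + 2*5
= 10 + (-20) + 10 = 0
b . b = 2^2 + 5^2 + 5^2
= 4 + 25 + 25 = 54
Coefficient = 0/54
In lowest terms: 0/1


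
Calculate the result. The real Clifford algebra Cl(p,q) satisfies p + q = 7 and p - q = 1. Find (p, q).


We need p + q = 7 and p - q = 1.
Adding: 2p = 7 + 1 = 8, so p = 4.
Then q = 7 - 4 = 3.
(p, q) = (4, 3)


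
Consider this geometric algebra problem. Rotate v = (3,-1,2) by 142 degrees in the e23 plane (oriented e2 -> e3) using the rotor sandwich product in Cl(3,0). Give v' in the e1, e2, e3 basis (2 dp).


Rotor R = cos(71deg) - sin(71deg)*e23
Rotation angle theta = 2 * 71 = 142 degrees in the e23 plane (e2 -> e3).
The component perpendicular to the plane (e1) is invariant: v'_1 = v1 = 3.00
cos(142deg) = -0.7880, sin(142deg) = 0.6157
v'_2 = v2*cos(theta) - v3*sin(theta) = -1*(-0.7880) - 2*0.6157 = -0.44
v'_3 = v2*sin(theta) + v3*cos(theta) = -1*0.6157 + 2*(-0.7880) = -2.19
v' = 3.00*e1 - 0.44*e2 - 2.19*e3


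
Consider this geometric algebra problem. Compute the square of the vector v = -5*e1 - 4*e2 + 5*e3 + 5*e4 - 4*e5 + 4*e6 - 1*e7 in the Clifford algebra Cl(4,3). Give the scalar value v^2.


v^2 = sum of c_i^2 * e_i^2
Positive signature terms (e_i^2 = +1): (-5)^2 + (-4)^2 + 5^2 + 5^2 = 91
Negative signature terms (e_j^2 = -1): (-4)^2 + 4^2 + (-1)^2 = 33
v^2 = 91 - 33 = 58


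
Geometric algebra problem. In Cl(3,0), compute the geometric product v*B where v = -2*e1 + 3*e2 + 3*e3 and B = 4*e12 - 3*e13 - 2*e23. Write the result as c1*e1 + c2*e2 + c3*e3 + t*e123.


vB has grade-1 (vector) and grade-3 (trivector) parts: vB = (v _| B) + (v ^ B).
Vector part <vB>_1:
  e1: -v2*b12 - v3*b13 = -(3)*(4) - (3)*(-3) = -3
  e2: v1*b12 - v3*b23 = (-2)*(4) - (3)*(-2) = -2
  e3: v1*b13 + v2*b23 = (-2)*(-3) + (3)*(-2) = 0
Trivector part <vB>_3:
  e123: v1*b23 - v2*b13 + v3*b12 = (-2)*(-2) - (3)*(-3) + (3)*(4) = 25
vB = -3*e1 - 2*e2 + 0*e3 + 25*e123


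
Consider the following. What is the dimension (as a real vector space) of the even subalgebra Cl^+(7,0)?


Even subalgebra dimension = 2^(n-1)
n = 7 + 0 = 7
2^(7 - 1) = 2^6 = 64
Verification: sum of C(7,k) for even k = 1 + 21 + 35 + 7 = 64
Result = 64


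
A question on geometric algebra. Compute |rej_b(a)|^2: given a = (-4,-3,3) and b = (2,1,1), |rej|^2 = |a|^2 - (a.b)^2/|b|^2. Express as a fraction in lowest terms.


|a|^2 = (-4)^2 + (-3)^2 + 3^2 = 34
|b|^2 = 2^2 + 1^2 + 1^2 = 6
a . b = (-4)*2 + (-3)*1 + 3*1 = -8
(a.b)^2 = (-8)^2 = 64
|rej|^2 = 34 - 64/6
= (204 - 64)/6
= 140/6
In lowest terms: 70/3


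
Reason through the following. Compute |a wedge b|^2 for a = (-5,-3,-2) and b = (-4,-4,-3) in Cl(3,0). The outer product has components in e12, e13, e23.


a wedge b = (a1*b2 - a2*b1)*e12 + (a1*b3 - a3*b1)*e13 + (a2*b3 - a3*b2)*e23
e12 coeff: (-5)*(-4) - (-3)*(-4) = 20 - 12 = 8
e13 coeff: (-5)*(-3) - (-2)*(-4) = 15 - 8 = 7
e23 coeff: (-3)*(-3) - (-2)*(-4) = 9 - 8 = 1
|a wedge b|^2 = 8^2 + 7^2 + 1^2
= 64 + 49 + 1
= 114


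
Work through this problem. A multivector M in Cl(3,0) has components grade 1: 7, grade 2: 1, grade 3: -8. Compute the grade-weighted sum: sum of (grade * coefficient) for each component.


Grade-weighted sum = sum of grade_k * coefficient_k
1*7 = 7
2*1 = 2
3*(-8) = -24
Total = 7 + 2 + (-24) = -15


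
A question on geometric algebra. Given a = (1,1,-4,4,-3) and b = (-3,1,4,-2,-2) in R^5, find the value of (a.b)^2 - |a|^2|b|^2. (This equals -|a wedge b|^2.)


a . b = 1*(-3) + 1*1 + (-4)*4 + 4*(-2) + (-3)*(-2)
= -3 + 1 + (-16) + (-8) + 6 = -20
|a|^2 = 1^2 + 1^2 + (-4)^2 + 4^2 + (-3)^2 = 43
|b|^2 = (-3)^2 + 1^2 + 4^2 + (-2)^2 + (-2)^2 = 34
(a.b)^2 = (-20)^2 = 400
|a|^2 * |b|^2 = 43 * 34 = 1462
Result = 400 - 1462 = -1062


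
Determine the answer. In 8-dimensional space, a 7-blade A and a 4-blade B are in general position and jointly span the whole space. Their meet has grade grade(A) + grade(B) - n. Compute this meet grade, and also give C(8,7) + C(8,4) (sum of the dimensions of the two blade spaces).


Meet grade = grade(A) + grade(B) - n
= 7 + 4 - 8 = 3
C(8,7) = 8
C(8,4) = 70
dim_A + dim_B = 8 + 70 = 78


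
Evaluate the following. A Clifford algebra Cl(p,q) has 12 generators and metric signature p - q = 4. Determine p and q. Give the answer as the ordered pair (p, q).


We need p + q = 12 and p - q = 4.
Adding: 2p = 12 + 4 = 16, so p = 8.
Then q = 12 - 8 = 4.
(p, q) = (8, 4)


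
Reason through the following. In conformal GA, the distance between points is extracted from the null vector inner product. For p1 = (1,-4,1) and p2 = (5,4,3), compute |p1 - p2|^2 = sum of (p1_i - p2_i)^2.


p1 - p2 = (-4, -8, -2)
|p1 - p2|^2 = (-4)^2 + (-8)^2 + (-2)^2
= 16 + 64 + 4
= 84


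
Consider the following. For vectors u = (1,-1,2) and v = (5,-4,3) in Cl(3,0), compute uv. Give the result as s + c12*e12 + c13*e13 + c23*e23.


In Cl(3,0): e_i^2 = 1, e_ie_j = -e_je_i for i != j.
Scalar part = u . v = 1*5 + (-1)*(-4) + 2*3
= 5 + 4 + 6 = 15
e12 coeff = 1*(-4) - (-1)*5 = -4 - (-5) = 1
e13 coeff = 1*3 - 2*5 = 3 - 10 = -7
e23 coeff = (-1)*3 - 2*(-4) = -3 - (-8) = 5
uv = 15 + 1*e12 - 7*e13 + 5*e23


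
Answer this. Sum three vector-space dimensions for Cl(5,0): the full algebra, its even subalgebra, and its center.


n = 5 + 0 = 5
Total dim = 2^5 = 32
Even subalgebra dim = 2^4 = 16
n is odd, so center dim = 2
Sum = 32 + 16 + 2 = 50


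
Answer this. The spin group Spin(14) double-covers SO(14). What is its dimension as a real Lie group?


Spin(n) double-covers SO(n); both have Lie algebra so(n) of dimension n(n-1)/2.
n = 14
n(n-1) = 14 * 13 = 182
dim Spin(14) = 182/2 = 91


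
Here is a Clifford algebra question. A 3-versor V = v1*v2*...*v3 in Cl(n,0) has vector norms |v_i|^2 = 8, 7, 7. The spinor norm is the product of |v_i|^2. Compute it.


Spinor norm N(V) = |v1|^2 * |v2|^2 * ... * |v3|^2
= 8 * 7 * 7
Running product: 8, 56, 392
N(V) = 392


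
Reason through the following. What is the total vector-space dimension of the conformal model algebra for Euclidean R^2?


The conformal model of R^2 uses Cl(3,1): the 2 Euclidean generators plus two extra orthogonal generators e+ (e+^2 = +1) and e- (e-^2 = -1), from which the null vectors e0, einf are built.
Number of generators m = 2 + 2 = 4.
dim Cl(p,q) = 2^m = 2^4 = 16


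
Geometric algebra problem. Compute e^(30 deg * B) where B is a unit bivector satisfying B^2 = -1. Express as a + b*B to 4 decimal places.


For a unit bivector B with B^2 = -1, the exponential series gives
e^(theta*B) = cos(theta) + sin(theta)*B (the GA analogue of Euler's formula).
theta = 30 degrees = 0.523599 rad
cos(30 deg) = 0.8660
sin(30 deg) = 0.5000
exp(theta*B) = 0.8660 + 0.5000*B


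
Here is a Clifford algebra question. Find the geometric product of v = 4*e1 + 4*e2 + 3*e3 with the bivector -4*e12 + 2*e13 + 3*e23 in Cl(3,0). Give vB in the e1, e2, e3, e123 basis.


vB has grade-1 (vector) and grade-3 (trivector) parts: vB = (v _| B) + (v ^ B).
Vector part <vB>_1:
  e1: -v2*b12 - v3*b13 = -(4)*(-4) - (3)*(2) = 10
  e2: v1*b12 - v3*b23 = (4)*(-4) - (3)*(3) = -25
  e3: v1*b13 + v2*b23 = (4)*(2) + (4)*(3) = 20
Trivector part <vB>_3:
  e123: v1*b23 - v2*b13 + v3*b12 = (4)*(3) - (4)*(2) + (3)*(-4) = -8
vB = 10*e1 - 25*e2 + 20*e3 - 8*e123


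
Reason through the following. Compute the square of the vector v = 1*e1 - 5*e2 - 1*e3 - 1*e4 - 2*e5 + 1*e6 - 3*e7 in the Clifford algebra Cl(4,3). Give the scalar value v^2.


v^2 = sum of c_i^2 * e_i^2
Positive signature terms (e_i^2 = +1): 1^2 + (-5)^2 + (-1)^2 + (-1)^2 = 28
Negative signature terms (e_j^2 = -1): (-2)^2 + 1^2 + (-3)^2 = 14
v^2 = 28 - 14 = 14


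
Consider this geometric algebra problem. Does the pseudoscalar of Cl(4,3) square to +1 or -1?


The pseudoscalar I = e1...e_n (product of all n generators) of Cl(p,q) satisfies I^2 = (-1)^(q + n(n-1)/2).
p = 4, q = 3, n = p + q = 7
n(n-1)/2 = 7 * 6 / 2 = 21
Exponent = q + n(n-1)/2 = 3 + 21 = 24
I^2 = (-1)^24 = +1


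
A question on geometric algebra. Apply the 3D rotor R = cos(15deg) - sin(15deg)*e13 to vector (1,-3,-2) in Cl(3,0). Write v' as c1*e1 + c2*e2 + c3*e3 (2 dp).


Rotor R = cos(15deg) - sin(15deg)*e13
Rotation angle theta = 2 * 15 = 30 degrees in the e13 plane (e1 -> e3).
The component perpendicular to the plane (e2) is invariant: v'_2 = v2 = -3.00
cos(30deg) = 0.8660, sin(30deg) = 0.5000
v'_1 = v1*cos(theta) - v3*sin(theta) = 1*0.8660 - (-2)*0.5000 = 1.87
v'_3 = v1*sin(theta) + v3*cos(theta) = 1*0.5000 + (-2)*0.8660 = -1.23
v' = 1.87*e1 - 3.00*e2 - 1.23*e3


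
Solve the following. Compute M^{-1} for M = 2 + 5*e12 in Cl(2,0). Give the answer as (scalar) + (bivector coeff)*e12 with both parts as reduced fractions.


M = 2 + 5*e12, where e12^2 = -1.
Since M commutes with its reverse ~M = a - b*e12, M * ~M = a^2 - b^2*e12^2 = a^2 + b^2.
So M^{-1} = ~M / (a^2 + b^2) = (a - b*e12)/(a^2 + b^2).
a^2 + b^2 = 4 + 25 = 29
Scalar part = 2/29 = 2/29
Bivector coeff = -5/29 = -5/29
M^{-1} = 2/29 - 5/29*e12


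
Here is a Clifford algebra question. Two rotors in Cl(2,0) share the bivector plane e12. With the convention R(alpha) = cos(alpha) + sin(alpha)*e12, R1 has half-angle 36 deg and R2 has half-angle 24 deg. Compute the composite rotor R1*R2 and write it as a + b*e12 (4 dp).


Same-plane rotors commute and their half-angles add:
R1*R2 = cos(a1 + a2) + sin(a1 + a2)*e12.
a1 + a2 = 36 + 24 = 60 deg
cos(60 deg) = 0.5000
sin(60 deg) = 0.8660
R1*R2 = 0.5000 + 0.8660*e12


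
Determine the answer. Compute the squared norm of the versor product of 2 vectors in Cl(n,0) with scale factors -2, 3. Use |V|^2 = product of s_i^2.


Each vector v_i has |v_i|^2 = s_i^2
Squared scales: (-2)^2 = 4, 3^2 = 9
|V|^2 = 4 * 9
= 36


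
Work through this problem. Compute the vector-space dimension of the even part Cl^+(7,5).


Even subalgebra dimension = 2^(n-1)
n = 7 + 5 = 12
2^(12 - 1) = 2^11 = 2048
Verification: sum of C(12,k) for even k = 1 + 66 + 495 + 924 + 495 + 66 + 1 = 2048
Result = 2048


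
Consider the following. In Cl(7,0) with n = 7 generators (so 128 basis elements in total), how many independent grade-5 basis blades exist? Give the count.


Number of grade-k basis blades in Cl(p,q) with n = p + q is C(n, k).
n = 7 + 0 = 7
C(7, 5) = 7! / (5! * 2!)
= 5040 / (120 * 2)
= 21


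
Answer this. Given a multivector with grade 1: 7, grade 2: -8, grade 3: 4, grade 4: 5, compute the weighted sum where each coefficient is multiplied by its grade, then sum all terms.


Grade-weighted sum = sum of grade_k * coefficient_k
1*7 = 7
2*(-8) = -16
3*4 = 12
4*5 = 20
Total = 7 + (-16) + 12 + 20 = 23


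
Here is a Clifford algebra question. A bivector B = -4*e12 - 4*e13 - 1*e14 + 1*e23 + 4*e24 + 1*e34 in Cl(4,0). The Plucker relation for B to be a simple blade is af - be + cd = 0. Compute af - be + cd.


Plucker relation: af - be + cd
a*f = (-4)*1 = -4
b*e = (-4)*4 = -16
c*d = (-1)*1 = -1
af - be + cd = -4 - (-16) + (-1)
= 11


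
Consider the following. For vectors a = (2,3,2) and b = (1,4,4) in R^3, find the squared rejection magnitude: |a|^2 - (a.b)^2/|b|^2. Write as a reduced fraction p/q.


|a|^2 = 2^2 + 3^2 + 2^2 = 17
|b|^2 = 1^2 + 4^2 + 4^2 = 33
a . b = 2*1 + 3*4 + 2*4 = 22
(a.b)^2 = 22^2 = 484
|rej|^2 = 17 - 484/33
= (561 - 484)/33
= 77/33
In lowest terms: 7/3


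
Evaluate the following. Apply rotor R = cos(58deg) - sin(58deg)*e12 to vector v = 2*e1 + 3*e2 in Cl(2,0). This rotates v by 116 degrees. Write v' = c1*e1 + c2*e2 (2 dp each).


Rotor R = cos(58deg) - sin(58deg)*e12
Rotation angle theta = 2 * 58 = 116 degrees
v' = R*v*~R rotates v by theta.
cos(116deg) = -0.4384, sin(116deg) = 0.8988
v'_1 = 2*cos(116deg) - 3*sin(116deg)
= 2*(-0.4384) - 3*0.8988
= -3.57
v'_2 = 2*sin(116deg) + 3*cos(116deg)
= 2*0.8988 + 3*(-0.4384)
= 0.48
v' = -3.57*e1 + 0.48*e2


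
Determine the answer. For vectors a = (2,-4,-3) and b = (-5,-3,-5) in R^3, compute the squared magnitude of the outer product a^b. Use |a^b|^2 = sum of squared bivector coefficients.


a wedge b = (a1*b2 - a2*b1)*e12 + (a1*b3 - a3*b1)*e13 + (a2*b3 - a3*b2)*e23
e12 coeff: 2*(-3) - (-4)*(-5) = -6 - 20 = -26
e13 coeff: 2*(-5) - (-3)*(-5) = -10 - 15 = -25
e23 coeff: (-4)*(-5) - (-3)*(-3) = 20 - 9 = 11
|a wedge b|^2 = (-26)^2 + (-25)^2 + 11^2
= 676 + 625 + 121
= 1422


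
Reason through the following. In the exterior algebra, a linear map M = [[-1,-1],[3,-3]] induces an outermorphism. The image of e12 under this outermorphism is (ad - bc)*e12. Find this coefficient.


The outermorphism of a linear map f sends e1^e2 to f(e1)^f(e2).
f(e1) = -1*e1 + 3*e2
f(e2) = -1*e1 - 3*e2
f(e1) ^ f(e2) = (-1*e1 + 3*e2) ^ (-1*e1 - 3*e2)
= (-1)*(-3)*e12 + 3*(-1)*e21
= (3 - (-3))*e12
= 6*e12
Coefficient = 6


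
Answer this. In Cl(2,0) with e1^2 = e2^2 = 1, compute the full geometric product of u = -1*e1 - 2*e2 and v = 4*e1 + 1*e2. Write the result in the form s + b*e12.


Expand: (-1*e1 - 2*e2)(4*e1 + 1*e2)
= (-1)*4*e1e1 + (-1)*1*e1e2 + (-2)*4*e2e1 + (-2)*1*e2e2
Using e1^2 = e2^2 = 1, e2e1 = -e1e2:
Scalar part s = (-1)*4 + (-2)*1 = -4 + (-2) = -6
Bivector part b = (-1)*1 - (-2)*4 = -1 - (-8) = 7
uv = -6 + 7*e12


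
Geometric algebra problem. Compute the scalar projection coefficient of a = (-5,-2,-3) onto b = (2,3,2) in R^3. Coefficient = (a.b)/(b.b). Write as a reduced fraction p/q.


Projection coefficient = (a . b) / (b . b)
a . b = (-5)*2 + (-2)*3 + (-3)*2
= -10 + (-6) + (-6) = -22
b . b = 2^2 + 3^2 + 2^2
= 4 + 9 + 4 = 17
Coefficient = -22/17
In lowest terms: -22/17


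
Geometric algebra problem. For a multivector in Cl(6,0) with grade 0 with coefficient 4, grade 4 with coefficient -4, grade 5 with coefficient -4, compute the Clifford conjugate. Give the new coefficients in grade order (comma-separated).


Clifford conjugate sign for grade k: (-1)^(k(k+1)/2)
Grade 0: (-1)^(0*1/2) = (-1)^0 = 1, coeff 4 -> 4
Grade 4: (-1)^(4*5/2) = (-1)^10 = 1, coeff -4 -> -4
Grade 5: (-1)^(5*6/2) = (-1)^15 = -1, coeff -4 -> 4
Conjugated coefficients: 4, -4, 4


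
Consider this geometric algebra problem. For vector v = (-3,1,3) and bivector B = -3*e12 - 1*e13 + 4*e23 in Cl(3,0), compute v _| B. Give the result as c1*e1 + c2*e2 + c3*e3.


Left contraction v _| B = <vB>_1 (grade-1 part of the geometric product vB).
Using e1_|e12 = e2, e2_|e12 = -e1, e1_|e13 = e3, e3_|e13 = -e1, e2_|e23 = e3, e3_|e23 = -e2:
e1 coeff: -v2*b12 - v3*b13 = -(1)*(-3) - (3)*(-1) = 6
e2 coeff: v1*b12 - v3*b23 = (-3)*(-3) - (3)*(4) = -3
e3 coeff: v1*b13 + v2*b23 = (-3)*(-1) + (1)*(4) = 7
v _| B = 6*e1 - 3*e2 + 7*e3


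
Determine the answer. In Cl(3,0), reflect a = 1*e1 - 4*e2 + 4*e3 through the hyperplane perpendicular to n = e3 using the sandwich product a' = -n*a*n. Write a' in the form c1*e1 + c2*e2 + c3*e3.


Reflection formula: a' = -n*a*n, with n = e3 (unit vector, n^2 = 1).
For reflection through hyperplane perp to e3:
The component along e3 flips sign, others stay.
a = (1, -4, 4)
a' = (1, -4, -4)
a' = 1*e1 - 4*e2 - 4*e3


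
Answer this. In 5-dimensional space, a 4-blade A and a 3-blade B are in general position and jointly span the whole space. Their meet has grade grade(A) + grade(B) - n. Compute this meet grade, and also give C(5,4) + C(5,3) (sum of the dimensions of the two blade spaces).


Meet grade = grade(A) + grade(B) - n
= 4 + 3 - 5 = 2
C(5,4) = 5
C(5,3) = 10
dim_A + dim_B = 5 + 10 = 15


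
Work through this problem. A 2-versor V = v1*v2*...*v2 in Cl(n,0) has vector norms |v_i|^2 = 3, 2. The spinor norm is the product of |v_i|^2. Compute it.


Spinor norm N(V) = |v1|^2 * |v2|^2 * ... * |v2|^2
= 3 * 2
Running product: 3, 6
N(V) = 6


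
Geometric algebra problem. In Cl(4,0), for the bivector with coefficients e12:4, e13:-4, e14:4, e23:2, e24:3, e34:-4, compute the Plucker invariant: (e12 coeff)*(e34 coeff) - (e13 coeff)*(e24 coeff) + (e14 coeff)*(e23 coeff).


Plucker relation: af - be + cd
a*f = 4*(-4) = -16
b*e = (-4)*3 = -12
c*d = 4*2 = 8
af - be + cd = -16 - (-12) + 8
= 4


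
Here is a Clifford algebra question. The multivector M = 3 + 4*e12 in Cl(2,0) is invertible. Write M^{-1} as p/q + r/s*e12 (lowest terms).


M = 3 + 4*e12, where e12^2 = -1.
Since M commutes with its reverse ~M = a - b*e12, M * ~M = a^2 - b^2*e12^2 = a^2 + b^2.
So M^{-1} = ~M / (a^2 + b^2) = (a - b*e12)/(a^2 + b^2).
a^2 + b^2 = 9 + 16 = 25
Scalar part = 3/25 = 3/25
Bivector coeff = -4/25 = -4/25
M^{-1} = 3/25 - 4/25*e12


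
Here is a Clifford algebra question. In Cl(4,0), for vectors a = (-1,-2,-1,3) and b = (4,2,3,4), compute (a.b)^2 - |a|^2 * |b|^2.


a . b = (-1)*4 + (-2)*2 + (-1)*3 + 3*4
= -4 + (-4) + (-3) + 12 = 1
|a|^2 = (-1)^2 + (-2)^2 + (-1)^2 + 3^2 = 15
|b|^2 = 4^2 + 2^2 + 3^2 + 4^2 = 45
(a.b)^2 = 1^2 = 1
|a|^2 * |b|^2 = 15 * 45 = 675
Result = 1 - 675 = -674


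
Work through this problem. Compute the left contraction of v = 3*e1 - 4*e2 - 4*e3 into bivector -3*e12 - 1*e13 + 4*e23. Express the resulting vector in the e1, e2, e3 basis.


Left contraction v _| B = <vB>_1 (grade-1 part of the geometric product vB).
Using e1_|e12 = e2, e2_|e12 = -e1, e1_|e13 = e3, e3_|e13 = -e1, e2_|e23 = e3, e3_|e23 = -e2:
e1 coeff: -v2*b12 - v3*b13 = -(-4)*(-3) - (-4)*(-1) = -16
e2 coeff: v1*b12 - v3*b23 = (3)*(-3) - (-4)*(4) = 7
e3 coeff: v1*b13 + v2*b23 = (3)*(-1) + (-4)*(4) = -19
v _| B = -16*e1 + 7*e2 - 19*e3


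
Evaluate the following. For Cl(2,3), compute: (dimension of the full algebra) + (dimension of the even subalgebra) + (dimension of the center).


n = 2 + 3 = 5
Total dim = 2^5 = 32
Even subalgebra dim = 2^4 = 16
n is odd, so center dim = 2
Sum = 32 + 16 + 2 = 50


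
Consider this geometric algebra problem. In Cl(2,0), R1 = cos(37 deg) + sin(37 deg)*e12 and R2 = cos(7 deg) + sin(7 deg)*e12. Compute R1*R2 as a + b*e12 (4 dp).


Same-plane rotors commute and their half-angles add:
R1*R2 = cos(a1 + a2) + sin(a1 + a2)*e12.
a1 + a2 = 37 + 7 = 44 deg
cos(44 deg) = 0.7193
sin(44 deg) = 0.6947
R1*R2 = 0.7193 + 0.6947*e12


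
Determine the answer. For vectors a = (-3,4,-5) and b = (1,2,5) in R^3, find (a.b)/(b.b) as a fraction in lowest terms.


Projection coefficient = (a . b) / (b . b)
a . b = (-3)*1 + 4*2 + (-5)*5
= -3 + 8 + (-25) = -20
b . b = 1^2 + 2^2 + 5^2
= 1 + 4 + 25 = 30
Coefficient = -20/30
In lowest terms: -2/3


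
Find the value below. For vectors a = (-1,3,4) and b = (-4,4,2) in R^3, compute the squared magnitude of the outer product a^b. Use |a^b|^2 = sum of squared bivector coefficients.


a wedge b = (a1*b2 - a2*b1)*e12 + (a1*b3 - a3*b1)*e13 + (a2*b3 - a3*b2)*e23
e12 coeff: (-1)*4 - 3*(-4) = -4 - (-12) = 8
e13 coeff: (-1)*2 - 4*(-4) = -2 - (-16) = 14
e23 coeff: 3*2 - 4*4 = 6 - 16 = -10
|a wedge b|^2 = 8^2 + 14^2 + (-10)^2
= 64 + 196 + 100
= 360


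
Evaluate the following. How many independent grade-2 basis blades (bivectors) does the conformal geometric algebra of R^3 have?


The conformal model of R^3 uses Cl(4,1) with m = 3 + 2 = 5 generators.
Number of grade-2 blades = C(m, 2) = C(5, 2)
= 5*4/2 = 10


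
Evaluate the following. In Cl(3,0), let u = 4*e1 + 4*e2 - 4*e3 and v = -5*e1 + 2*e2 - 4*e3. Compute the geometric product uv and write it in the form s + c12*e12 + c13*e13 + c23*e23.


In Cl(3,0): e_i^2 = 1, e_ie_j = -e_je_i for i != j.
Scalar part = u . v = 4*(-5) + 4*2 + (-4)*(-4)
= -20 + 8 + 16 = 4
e12 coeff = 4*2 - 4*(-5) = 8 - (-20) = 28
e13 coeff = 4*(-4) - (-4)*(-5) = -16 - 20 = -36
e23 coeff = 4*(-4) - (-4)*2 = -16 - (-8) = -8
uv = 4 + 28*e12 - 36*e13 - 8*e23


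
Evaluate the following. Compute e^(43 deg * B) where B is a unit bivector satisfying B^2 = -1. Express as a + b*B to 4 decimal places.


For a unit bivector B with B^2 = -1, the exponential series gives
e^(theta*B) = cos(theta) + sin(theta)*B (the GA analogue of Euler's formula).
theta = 43 degrees = 0.750492 rad
cos(43 deg) = 0.7314
sin(43 deg) = 0.6820
exp(theta*B) = 0.7314 + 0.6820*B


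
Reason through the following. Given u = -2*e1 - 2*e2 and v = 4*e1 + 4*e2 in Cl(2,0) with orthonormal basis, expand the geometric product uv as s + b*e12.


Expand: (-2*e1 - 2*e2)(4*e1 + 4*e2)
= (-2)*4*e1e1 + (-2)*4*e1e2 + (-2)*4*e2e1 + (-2)*4*e2e2
Using e1^2 = e2^2 = 1, e2e1 = -e1e2:
Scalar part s = (-2)*4 + (-2)*4 = -8 + (-8) = -16
Bivector part b = (-2)*4 - (-2)*4 = -8 - (-8) = 0
uv = -16 + 0*e12


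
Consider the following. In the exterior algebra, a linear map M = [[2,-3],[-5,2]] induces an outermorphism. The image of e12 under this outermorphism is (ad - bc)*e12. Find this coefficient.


The outermorphism of a linear map f sends e1^e2 to f(e1)^f(e2).
f(e1) = 2*e1 - 5*e2
f(e2) = -3*e1 + 2*e2
f(e1) ^ f(e2) = (2*e1 - 5*e2) ^ (-3*e1 + 2*e2)
= 2*2*e12 + (-5)*(-3)*e21
= (4 - 15)*e12
= -11*e12
Coefficient = -11


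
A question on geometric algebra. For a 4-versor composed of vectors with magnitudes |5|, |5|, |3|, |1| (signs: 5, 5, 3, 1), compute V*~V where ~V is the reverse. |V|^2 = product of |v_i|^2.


Each vector v_i has |v_i|^2 = s_i^2
Squared scales: 5^2 = 25, 5^2 = 25, 3^2 = 9, 1^2 = 1
|V|^2 = 25 * 25 * 9 * 1
= 5625


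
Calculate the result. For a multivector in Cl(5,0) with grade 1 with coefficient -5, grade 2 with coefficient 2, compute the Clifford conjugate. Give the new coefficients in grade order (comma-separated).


Clifford conjugate sign for grade k: (-1)^(k(k+1)/2)
Grade 1: (-1)^(1*2/2) = (-1)^1 = -1, coeff -5 -> 5
Grade 2: (-1)^(2*3/2) = (-1)^3 = -1, coeff 2 -> -2
Conjugated coefficients: 5, -2


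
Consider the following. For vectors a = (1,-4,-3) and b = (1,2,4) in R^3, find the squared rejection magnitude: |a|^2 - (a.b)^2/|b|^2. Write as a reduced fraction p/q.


|a|^2 = 1^2 + (-4)^2 + (-3)^2 = 26
|b|^2 = 1^2 + 2^2 + 4^2 = 21
a . b = 1*1 + (-4)*2 + (-3)*4 = -19
(a.b)^2 = (-19)^2 = 361
|rej|^2 = 26 - 361/21
= (546 - 361)/21
= 185/21
In lowest terms: 185/21


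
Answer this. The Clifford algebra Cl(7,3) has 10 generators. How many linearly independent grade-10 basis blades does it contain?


Number of grade-k basis blades in Cl(p,q) with n = p + q is C(n, k).
n = 7 + 3 = 10
C(10, 10) = 10! / (10! * 0!)
= 3628800 / (3628800 * 1)
= 1


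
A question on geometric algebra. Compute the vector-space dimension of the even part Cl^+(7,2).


Even subalgebra dimension = 2^(n-1)
n = 7 + 2 = 9
2^(9 - 1) = 2^8 = 256
Verification: sum of C(9,k) for even k = 1 + 36 + 126 + 84 + 9 = 256
Result = 256


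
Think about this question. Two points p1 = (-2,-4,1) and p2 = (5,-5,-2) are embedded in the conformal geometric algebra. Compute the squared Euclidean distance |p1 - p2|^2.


p1 - p2 = (-7, 1, 3)
|p1 - p2|^2 = (-7)^2 + 1^2 + 3^2
= 49 + 1 + 9
= 59


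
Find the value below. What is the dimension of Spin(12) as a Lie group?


Spin(n) double-covers SO(n); both have Lie algebra so(n) of dimension n(n-1)/2.
n = 12
n(n-1) = 12 * 11 = 132
dim Spin(12) = 132/2 = 66


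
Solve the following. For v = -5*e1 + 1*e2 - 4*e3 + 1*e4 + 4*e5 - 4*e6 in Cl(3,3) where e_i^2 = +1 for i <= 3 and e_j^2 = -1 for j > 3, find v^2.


v^2 = sum of c_i^2 * e_i^2
Positive signature terms (e_i^2 = +1): (-5)^2 + 1^2 + (-4)^2 = 42
Negative signature terms (e_j^2 = -1): 1^2 + 4^2 + (-4)^2 = 33
v^2 = 42 - 33 = 9


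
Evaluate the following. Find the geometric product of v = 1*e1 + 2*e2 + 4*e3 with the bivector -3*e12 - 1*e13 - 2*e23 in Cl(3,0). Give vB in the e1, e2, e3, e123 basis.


vB has grade-1 (vector) and grade-3 (trivector) parts: vB = (v _| B) + (v ^ B).
Vector part <vB>_1:
  e1: -v2*b12 - v3*b13 = -(2)*(-3) - (4)*(-1) = 10
  e2: v1*b12 - v3*b23 = (1)*(-3) - (4)*(-2) = 5
  e3: v1*b13 + v2*b23 = (1)*(-1) + (2)*(-2) = -5
Trivector part <vB>_3:
  e123: v1*b23 - v2*b13 + v3*b12 = (1)*(-2) - (2)*(-1) + (4)*(-3) = -12
vB = 10*e1 + 5*e2 - 5*e3 - 12*e123


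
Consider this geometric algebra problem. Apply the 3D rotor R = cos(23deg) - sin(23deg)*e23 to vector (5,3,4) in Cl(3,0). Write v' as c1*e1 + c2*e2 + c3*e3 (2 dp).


Rotor R = cos(23deg) - sin(23deg)*e23
Rotation angle theta = 2 * 23 = 46 degrees in the e23 plane (e2 -> e3).
The component perpendicular to the plane (e1) is invariant: v'_1 = v1 = 5.00
cos(46deg) = 0.6947, sin(46deg) = 0.7193
v'_2 = v2*cos(theta) - v3*sin(theta) = 3*0.6947 - 4*0.7193 = -0.79
v'_3 = v2*sin(theta) + v3*cos(theta) = 3*0.7193 + 4*0.6947 = 4.94
v' = 5.00*e1 - 0.79*e2 + 4.94*e3


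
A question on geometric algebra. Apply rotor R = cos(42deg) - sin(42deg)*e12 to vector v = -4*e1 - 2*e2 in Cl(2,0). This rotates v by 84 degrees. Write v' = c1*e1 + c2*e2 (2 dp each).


Rotor R = cos(42deg) - sin(42deg)*e12
Rotation angle theta = 2 * 42 = 84 degrees
v' = R*v*~R rotates v by theta.
cos(84deg) = 0.1045, sin(84deg) = 0.9945
v'_1 = -4*cos(84deg) - (-2)*sin(84deg)
= -4*0.1045 - (-2)*0.9945
= 1.57
v'_2 = -4*sin(84deg) + (-2)*cos(84deg)
= -4*0.9945 + (-2)*0.1045
= -4.19
v' = 1.57*e1 - 4.19*e2


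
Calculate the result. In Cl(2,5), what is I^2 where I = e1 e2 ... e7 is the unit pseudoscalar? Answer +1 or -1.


The pseudoscalar I = e1...e_n (product of all n generators) of Cl(p,q) satisfies I^2 = (-1)^(q + n(n-1)/2).
p = 2, q = 5, n = p + q = 7
n(n-1)/2 = 7 * 6 / 2 = 21
Exponent = q + n(n-1)/2 = 5 + 21 = 26
I^2 = (-1)^26 = +1


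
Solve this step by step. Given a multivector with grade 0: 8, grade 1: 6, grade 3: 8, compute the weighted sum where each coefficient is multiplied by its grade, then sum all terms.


Grade-weighted sum = sum of grade_k * coefficient_k
0*8 = 0
1*6 = 6
3*8 = 24
Total = 0 + 6 + 24 = 30


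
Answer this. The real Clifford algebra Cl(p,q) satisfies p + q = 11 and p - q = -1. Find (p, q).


We need p + q = 11 and p - q = -1.
Adding: 2p = 11 + (-1) = 10, so p = 5.
Then q = 11 - 5 = 6.
(p, q) = (5, 6)


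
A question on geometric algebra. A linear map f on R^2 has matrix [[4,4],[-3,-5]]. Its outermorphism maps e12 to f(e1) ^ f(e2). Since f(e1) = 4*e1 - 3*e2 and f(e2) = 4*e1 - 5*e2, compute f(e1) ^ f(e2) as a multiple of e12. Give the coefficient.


The outermorphism of a linear map f sends e1^e2 to f(e1)^f(e2).
f(e1) = 4*e1 - 3*e2
f(e2) = 4*e1 - 5*e2
f(e1) ^ f(e2) = (4*e1 - 3*e2) ^ (4*e1 - 5*e2)
= 4*(-5)*e12 + (-3)*4*e21
= (-20 - (-12))*e12
= -8*e12
Coefficient = -8


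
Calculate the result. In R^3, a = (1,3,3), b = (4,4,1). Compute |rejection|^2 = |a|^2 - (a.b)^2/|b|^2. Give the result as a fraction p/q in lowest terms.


|a|^2 = 1^2 + 3^2 + 3^2 = 19
|b|^2 = 4^2 + 4^2 + 1^2 = 33
a . b = 1*4 + 3*4 + 3*1 = 19
(a.b)^2 = 19^2 = 361
|rej|^2 = 19 - 361/33
= (627 - 361)/33
= 266/33
In lowest terms: 266/33


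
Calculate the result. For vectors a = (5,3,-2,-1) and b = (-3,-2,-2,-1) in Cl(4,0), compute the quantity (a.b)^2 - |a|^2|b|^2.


a . b = 5*(-3) + 3*(-2) + (-2)*(-2) + (-1)*(-1)
= -15 + (-6) + 4 + 1 = -16
|a|^2 = 5^2 + 3^2 + (-2)^2 + (-1)^2 = 39
|b|^2 = (-3)^2 + (-2)^2 + (-2)^2 + (-1)^2 = 18
(a.b)^2 = (-16)^2 = 256
|a|^2 * |b|^2 = 39 * 18 = 702
Result = 256 - 702 = -446


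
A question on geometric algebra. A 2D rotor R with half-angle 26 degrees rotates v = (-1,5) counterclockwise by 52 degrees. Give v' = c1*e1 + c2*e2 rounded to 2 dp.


Rotor R = cos(26deg) - sin(26deg)*e12
Rotation angle theta = 2 * 26 = 52 degrees
v' = R*v*~R rotates v by theta.
cos(52deg) = 0.6157, sin(52deg) = 0.7880
v'_1 = -1*cos(52deg) - 5*sin(52deg)
= -1*0.6157 - 5*0.7880
= -4.56
v'_2 = -1*sin(52deg) + 5*cos(52deg)
= -1*0.7880 + 5*0.6157
= 2.29
v' = -4.56*e1 + 2.29*e2


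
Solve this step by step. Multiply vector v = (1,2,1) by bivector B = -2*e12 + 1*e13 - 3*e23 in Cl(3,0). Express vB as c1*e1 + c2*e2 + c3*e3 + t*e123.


vB has grade-1 (vector) and grade-3 (trivector) parts: vB = (v _| B) + (v ^ B).
Vector part <vB>_1:
  e1: -v2*b12 - v3*b13 = -(2)*(-2) - (1)*(1) = 3
  e2: v1*b12 - v3*b23 = (1)*(-2) - (1)*(-3) = 1
  e3: v1*b13 + v2*b23 = (1)*(1) + (2)*(-3) = -5
Trivector part <vB>_3:
  e123: v1*b23 - v2*b13 + v3*b12 = (1)*(-3) - (2)*(1) + (1)*(-2) = -7
vB = 3*e1 + 1*e2 - 5*e3 - 7*e123


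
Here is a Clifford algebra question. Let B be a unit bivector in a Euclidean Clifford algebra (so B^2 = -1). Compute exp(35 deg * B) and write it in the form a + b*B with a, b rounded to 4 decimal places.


For a unit bivector B with B^2 = -1, the exponential series gives
e^(theta*B) = cos(theta) + sin(theta)*B (the GA analogue of Euler's formula).
theta = 35 degrees = 0.610865 rad
cos(35 deg) = 0.8192
sin(35 deg) = 0.5736
exp(theta*B) = 0.8192 + 0.5736*B


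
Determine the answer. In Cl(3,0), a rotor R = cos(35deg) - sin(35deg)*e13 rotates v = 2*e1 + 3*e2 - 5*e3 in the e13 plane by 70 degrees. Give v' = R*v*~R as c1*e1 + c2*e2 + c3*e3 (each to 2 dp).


Rotor R = cos(35deg) - sin(35deg)*e13
Rotation angle theta = 2 * 35 = 70 degrees in the e13 plane (e1 -> e3).
The component perpendicular to the plane (e2) is invariant: v'_2 = v2 = 3.00
cos(70deg) = 0.3420, sin(70deg) = 0.9397
v'_1 = v1*cos(theta) - v3*sin(theta) = 2*0.3420 - (-5)*0.9397 = 5.38
v'_3 = v1*sin(theta) + v3*cos(theta) = 2*0.9397 + (-5)*0.3420 = 0.17
v' = 5.38*e1 + 3.00*e2 + 0.17*e3


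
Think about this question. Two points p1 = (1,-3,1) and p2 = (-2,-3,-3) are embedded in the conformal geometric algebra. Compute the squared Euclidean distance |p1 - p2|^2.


p1 - p2 = (3, 0, 4)
|p1 - p2|^2 = 3^2 + 0^2 + 4^2
= 9 + 0 + 16
= 25


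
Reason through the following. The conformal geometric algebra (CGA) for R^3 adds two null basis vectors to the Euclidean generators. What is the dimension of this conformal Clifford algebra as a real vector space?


The conformal model of R^3 uses Cl(4,1): the 3 Euclidean generators plus two extra orthogonal generators e+ (e+^2 = +1) and e- (e-^2 = -1), from which the null vectors e0, einf are built.
Number of generators m = 3 + 2 = 5.
dim Cl(p,q) = 2^m = 2^5 = 32


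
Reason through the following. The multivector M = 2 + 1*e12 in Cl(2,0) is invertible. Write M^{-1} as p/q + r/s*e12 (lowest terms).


M = 2 + 1*e12, where e12^2 = -1.
Since M commutes with its reverse ~M = a - b*e12, M * ~M = a^2 - b^2*e12^2 = a^2 + b^2.
So M^{-1} = ~M / (a^2 + b^2) = (a - b*e12)/(a^2 + b^2).
a^2 + b^2 = 4 + 1 = 5
Scalar part = 2/5 = 2/5
Bivector coeff = -1/5 = -1/5
M^{-1} = 2/5 - 1/5*e12


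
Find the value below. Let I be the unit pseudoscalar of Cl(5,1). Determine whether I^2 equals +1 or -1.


The pseudoscalar I = e1...e_n (product of all n generators) of Cl(p,q) satisfies I^2 = (-1)^(q + n(n-1)/2).
p = 5, q = 1, n = p + q = 6
n(n-1)/2 = 6 * 5 / 2 = 15
Exponent = q + n(n-1)/2 = 1 + 15 = 16
I^2 = (-1)^16 = +1


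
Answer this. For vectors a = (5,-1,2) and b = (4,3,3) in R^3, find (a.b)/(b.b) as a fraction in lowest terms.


Projection coefficient = (a . b) / (b . b)
a . b = 5*4 + (-1)*3 + 2*3
= 20 + (-3) + 6 = 23
b . b = 4^2 + 3^2 + 3^2
= 16 + 9 + 9 = 34
Coefficient = 23/34
In lowest terms: 23/34


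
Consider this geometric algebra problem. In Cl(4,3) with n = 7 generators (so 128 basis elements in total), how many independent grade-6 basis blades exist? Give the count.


Number of grade-k basis blades in Cl(p,q) with n = p + q is C(n, k).
n = 4 + 3 = 7
C(7, 6) = 7! / (6! * 1!)
= 5040 / (720 * 1)
= 7


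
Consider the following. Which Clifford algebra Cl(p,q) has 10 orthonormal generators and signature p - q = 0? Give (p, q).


We need p + q = 10 and p - q = 0.
Adding: 2p = 10 + 0 = 10, so p = 5.
Then q = 10 - 5 = 5.
(p, q) = (5, 5)


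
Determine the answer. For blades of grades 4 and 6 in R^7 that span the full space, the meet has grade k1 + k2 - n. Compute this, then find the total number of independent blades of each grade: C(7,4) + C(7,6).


Meet grade = grade(A) + grade(B) - n
= 4 + 6 - 7 = 3
C(7,4) = 35
C(7,6) = 7
dim_A + dim_B = 35 + 7 = 42


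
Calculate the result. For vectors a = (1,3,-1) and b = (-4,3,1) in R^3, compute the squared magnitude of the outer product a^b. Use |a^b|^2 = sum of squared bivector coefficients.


a wedge b = (a1*b2 - a2*b1)*e12 + (a1*b3 - a3*b1)*e13 + (a2*b3 - a3*b2)*e23
e12 coeff: 1*3 - 3*(-4) = 3 - (-12) = 15
e13 coeff: 1*1 - (-1)*(-4) = 1 - 4 = -3
e23 coeff: 3*1 - (-1)*3 = 3 - (-3) = 6
|a wedge b|^2 = 15^2 + (-3)^2 + 6^2
= 225 + 9 + 36
= 270


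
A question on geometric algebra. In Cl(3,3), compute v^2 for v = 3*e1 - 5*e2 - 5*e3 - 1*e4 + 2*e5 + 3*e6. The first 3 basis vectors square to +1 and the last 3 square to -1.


v^2 = sum of c_i^2 * e_i^2
Positive signature terms (e_i^2 = +1): 3^2 + (-5)^2 + (-5)^2 = 59
Negative signature terms (e_j^2 = -1): (-1)^2 + 2^2 + 3^2 = 14
v^2 = 59 - 14 = 45


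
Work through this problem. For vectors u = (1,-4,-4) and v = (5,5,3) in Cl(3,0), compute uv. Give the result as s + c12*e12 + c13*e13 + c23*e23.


In Cl(3,0): e_i^2 = 1, e_ie_j = -e_je_i for i != j.
Scalar part = u . v = 1*5 + (-4)*5 + (-4)*3
= 5 + (-20) + (-12) = -27
e12 coeff = 1*5 - (-4)*5 = 5 - (-20) = 25
e13 coeff = 1*3 - (-4)*5 = 3 - (-20) = 23
e23 coeff = (-4)*3 - (-4)*5 = -12 - (-20) = 8
uv = -27 + 25*e12 + 23*e13 + 8*e23


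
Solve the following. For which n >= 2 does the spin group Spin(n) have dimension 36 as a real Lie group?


dim Spin(n) = dim so(n) = n(n-1)/2.
Solve n(n-1)/2 = 36, i.e. n^2 - n - 72 = 0.
Discriminant = 1 + 8*36 = 289
n = (1 + sqrt(289))/2 = (1 + 17)/2 = 9


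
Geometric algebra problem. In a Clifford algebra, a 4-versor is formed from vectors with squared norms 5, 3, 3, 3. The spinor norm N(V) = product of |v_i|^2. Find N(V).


Spinor norm N(V) = |v1|^2 * |v2|^2 * ... * |v4|^2
= 5 * 3 * 3 * 3
Running product: 5, 15, 45, 135
N(V) = 135


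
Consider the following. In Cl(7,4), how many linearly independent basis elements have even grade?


Even subalgebra dimension = 2^(n-1)
n = 7 + 4 = 11
2^(11 - 1) = 2^10 = 1024
Verification: sum of C(11,k) for even k = 1 + 55 + 330 + 462 + 165 + 11 = 1024
Result = 1024


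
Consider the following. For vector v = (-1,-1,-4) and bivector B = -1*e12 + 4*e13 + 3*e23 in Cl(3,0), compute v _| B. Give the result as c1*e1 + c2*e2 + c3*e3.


Left contraction v _| B = <vB>_1 (grade-1 part of the geometric product vB).
Using e1_|e12 = e2, e2_|e12 = -e1, e1_|e13 = e3, e3_|e13 = -e1, e2_|e23 = e3, e3_|e23 = -e2:
e1 coeff: -v2*b12 - v3*b13 = -(-1)*(-1) - (-4)*(4) = 15
e2 coeff: v1*b12 - v3*b23 = (-1)*(-1) - (-4)*(3) = 13
e3 coeff: v1*b13 + v2*b23 = (-1)*(4) + (-1)*(3) = -7
v _| B = 15*e1 + 13*e2 - 7*e3


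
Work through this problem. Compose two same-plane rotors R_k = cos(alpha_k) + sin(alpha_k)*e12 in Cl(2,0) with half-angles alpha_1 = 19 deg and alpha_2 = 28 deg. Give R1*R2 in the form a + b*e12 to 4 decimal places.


Same-plane rotors commute and their half-angles add:
R1*R2 = cos(a1 + a2) + sin(a1 + a2)*e12.
a1 + a2 = 19 + 28 = 47 deg
cos(47 deg) = 0.6820
sin(47 deg) = 0.7314
R1*R2 = 0.6820 + 0.7314*e12


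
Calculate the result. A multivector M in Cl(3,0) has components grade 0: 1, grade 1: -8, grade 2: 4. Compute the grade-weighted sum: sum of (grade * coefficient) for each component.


Grade-weighted sum = sum of grade_k * coefficient_k
0*1 = 0
1*(-8) = -8
2*4 = 8
Total = 0 + (-8) + 8 = 0


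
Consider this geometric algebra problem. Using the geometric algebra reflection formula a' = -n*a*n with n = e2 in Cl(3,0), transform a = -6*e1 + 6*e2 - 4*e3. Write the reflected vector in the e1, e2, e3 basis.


Reflection formula: a' = -n*a*n, with n = e2 (unit vector, n^2 = 1).
For reflection through hyperplane perp to e2:
The component along e2 flips sign, others stay.
a = (-6, 6, -4)
a' = (-6, -6, -4)
a' = -6*e1 - 6*e2 - 4*e3


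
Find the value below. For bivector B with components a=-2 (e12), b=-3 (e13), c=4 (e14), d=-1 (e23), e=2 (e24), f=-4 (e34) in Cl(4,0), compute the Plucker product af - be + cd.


Plucker relation: af - be + cd
a*f = (-2)*(-4) = 8
b*e = (-3)*2 = -6
c*d = 4*(-1) = -4
af - be + cd = 8 - (-6) + (-4)
= 10


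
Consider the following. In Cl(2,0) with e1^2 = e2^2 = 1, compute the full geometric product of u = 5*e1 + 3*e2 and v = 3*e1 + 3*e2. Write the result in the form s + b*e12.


Expand: (5*e1 + 3*e2)(3*e1 + 3*e2)
= 5*3*e1e1 + 5*3*e1e2 + 3*3*e2e1 + 3*3*e2e2
Using e1^2 = e2^2 = 1, e2e1 = -e1e2:
Scalar part s = 5*3 + 3*3 = 15 + 9 = 24
Bivector part b = 5*3 - 3*3 = 15 - 9 = 6
uv = 24 + 6*e12


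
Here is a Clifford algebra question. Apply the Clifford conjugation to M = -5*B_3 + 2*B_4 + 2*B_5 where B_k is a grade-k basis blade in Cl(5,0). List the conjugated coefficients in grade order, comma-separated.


Clifford conjugate sign for grade k: (-1)^(k(k+1)/2)
Grade 3: (-1)^(3*4/2) = (-1)^6 = 1, coeff -5 -> -5
Grade 4: (-1)^(4*5/2) = (-1)^10 = 1, coeff 2 -> 2
Grade 5: (-1)^(5*6/2) = (-1)^15 = -1, coeff 2 -> -2
Conjugated coefficients: -5, 2, -2


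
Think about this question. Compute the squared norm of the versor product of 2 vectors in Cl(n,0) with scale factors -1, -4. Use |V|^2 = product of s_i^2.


Each vector v_i has |v_i|^2 = s_i^2
Squared scales: (-1)^2 = 1, (-4)^2 = 16
|V|^2 = 1 * 16
= 16


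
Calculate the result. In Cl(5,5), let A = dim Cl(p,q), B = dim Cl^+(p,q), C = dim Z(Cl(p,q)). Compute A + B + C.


n = 5 + 5 = 10
Total dim = 2^10 = 1024
Even subalgebra dim = 2^9 = 512
n is even, so center dim = 1
Sum = 1024 + 512 + 1 = 1537


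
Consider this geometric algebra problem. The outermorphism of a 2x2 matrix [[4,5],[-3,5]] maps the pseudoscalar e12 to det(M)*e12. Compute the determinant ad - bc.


The outermorphism of a linear map f sends e1^e2 to f(e1)^f(e2).
f(e1) = 4*e1 - 3*e2
f(e2) = 5*e1 + 5*e2
f(e1) ^ f(e2) = (4*e1 - 3*e2) ^ (5*e1 + 5*e2)
= 4*5*e12 + (-3)*5*e21
= (20 - (-15))*e12
= 35*e12
Coefficient = 35


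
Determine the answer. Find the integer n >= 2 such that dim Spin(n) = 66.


dim Spin(n) = dim so(n) = n(n-1)/2.
Solve n(n-1)/2 = 66, i.e. n^2 - n - 132 = 0.
Discriminant = 1 + 8*66 = 529
n = (1 + sqrt(529))/2 = (1 + 23)/2 = 12


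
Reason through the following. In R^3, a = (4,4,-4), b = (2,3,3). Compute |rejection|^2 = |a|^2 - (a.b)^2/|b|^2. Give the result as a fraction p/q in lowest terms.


|a|^2 = 4^2 + 4^2 + (-4)^2 = 48
|b|^2 = 2^2 + 3^2 + 3^2 = 22
a . b = 4*2 + 4*3 + (-4)*3 = 8
(a.b)^2 = 8^2 = 64
|rej|^2 = 48 - 64/22
= (1056 - 64)/22
= 992/22
In lowest terms: 496/11


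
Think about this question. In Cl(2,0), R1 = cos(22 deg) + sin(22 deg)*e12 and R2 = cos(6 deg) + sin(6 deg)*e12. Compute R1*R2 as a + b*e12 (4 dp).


Same-plane rotors commute and their half-angles add:
R1*R2 = cos(a1 + a2) + sin(a1 + a2)*e12.
a1 + a2 = 22 + 6 = 28 deg
cos(28 deg) = 0.8829
sin(28 deg) = 0.4695
R1*R2 = 0.8829 + 0.4695*e12


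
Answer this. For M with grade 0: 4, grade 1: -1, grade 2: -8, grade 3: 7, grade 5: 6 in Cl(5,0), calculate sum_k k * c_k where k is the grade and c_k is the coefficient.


Grade-weighted sum = sum of grade_k * coefficient_k
0*4 = 0
1*(-1) = -1
2*(-8) = -16
3*7 = 21
5*6 = 30
Total = 0 + (-1) + (-16) + 21 + 30 = 34


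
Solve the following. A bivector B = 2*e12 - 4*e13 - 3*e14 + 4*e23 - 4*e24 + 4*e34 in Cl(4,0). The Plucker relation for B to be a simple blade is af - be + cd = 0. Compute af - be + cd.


Plucker relation: af - be + cd
a*f = 2*4 = 8
b*e = (-4)*(-4) = 16
c*d = (-3)*4 = -12
af - be + cd = 8 - 16 + (-12)
= -20


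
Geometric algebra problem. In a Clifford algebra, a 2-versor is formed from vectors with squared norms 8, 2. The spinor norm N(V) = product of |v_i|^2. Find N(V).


Spinor norm N(V) = |v1|^2 * |v2|^2 * ... * |v2|^2
= 8 * 2
Running product: 8, 16
N(V) = 16


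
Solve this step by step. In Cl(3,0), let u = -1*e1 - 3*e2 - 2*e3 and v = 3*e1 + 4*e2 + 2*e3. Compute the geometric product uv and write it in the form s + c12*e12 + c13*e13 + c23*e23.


In Cl(3,0): e_i^2 = 1, e_ie_j = -e_je_i for i != j.
Scalar part = u . v = (-1)*3 + (-3)*4 + (-2)*2
= -3 + (-12) + (-4) = -19
e12 coeff = (-1)*4 - (-3)*3 = -4 - (-9) = 5
e13 coeff = (-1)*2 - (-2)*3 = -2 - (-6) = 4
e23 coeff = (-3)*2 - (-2)*4 = -6 - (-8) = 2
uv = -19 + 5*e12 + 4*e13 + 2*e23


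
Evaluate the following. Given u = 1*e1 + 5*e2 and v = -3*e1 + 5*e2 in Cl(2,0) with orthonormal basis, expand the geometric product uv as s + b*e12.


Expand: (1*e1 + 5*e2)(-3*e1 + 5*e2)
= 1*(-3)*e1e1 + 1*5*e1e2 + 5*(-3)*e2e1 + 5*5*e2e2
Using e1^2 = e2^2 = 1, e2e1 = -e1e2:
Scalar part s = 1*(-3) + 5*5 = -3 + 25 = 22
Bivector part b = 1*5 - 5*(-3) = 5 - (-15) = 20
uv = 22 + 20*e12
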